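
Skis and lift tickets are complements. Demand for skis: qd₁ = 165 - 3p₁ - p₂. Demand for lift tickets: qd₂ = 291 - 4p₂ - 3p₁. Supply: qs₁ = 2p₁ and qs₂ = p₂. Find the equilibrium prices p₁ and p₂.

p₁ = 267/11, p₂ = 480/11

Market 1: 165 - 3p₁ - p₂ = 2p₁ → 5p₁ + p₂ = 165.
Market 2: 5p₂ + 3p₁ = 291.
Eliminating p₂: 5×(1) − 1×(2) gives 22p₁ = 534, so p₁ = 267/11.
Back-substitute into (2): p₂ = (291 − 3×267/11) / 5 = 480/11.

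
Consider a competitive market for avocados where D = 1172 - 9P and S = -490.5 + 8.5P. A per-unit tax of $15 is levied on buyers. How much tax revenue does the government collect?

Tax revenue = 26400/7

Pre-tax equilibrium: P* = 95, Q* = 317.
Tax on buyers shifts demand to D = 1172 − 9(P + 15) = 1037 - 9P.
1037 - 9P = -490.5 + 8.5P gives seller price Ps = 611/7; buyers pay Pb = 611/7 + 15 = 716/7.
New quantity: Q = 1172 − 9(716/7) = 1760/7.
Revenue = 15 × 1760/7 = 26400/7.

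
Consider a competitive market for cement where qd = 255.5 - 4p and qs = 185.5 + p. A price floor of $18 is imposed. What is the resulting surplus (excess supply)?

Surplus = 20

Equilibrium price would be p* = 14, so the floor at 18 binds.
At p = 18: qd = 183.5, qs = 203.5.
Surplus = 203.5 − 183.5 = 20.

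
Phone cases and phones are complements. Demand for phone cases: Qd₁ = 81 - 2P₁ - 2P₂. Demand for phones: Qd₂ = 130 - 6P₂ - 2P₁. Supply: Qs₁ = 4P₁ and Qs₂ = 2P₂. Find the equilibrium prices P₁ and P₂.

Market 1: 81 - 2P₁ - 2P₂ = 4P₁ → 6P₁ + 2P₂ = 81.
Market 2: 8P₂ + 2P₁ = 130.
Eliminating P₂: 8×(1) − 2×(2) gives 44P₁ = 388, so P₁ = 97/11.
Back-substitute into (2): P₂ = (130 − 2×97/11) / 8 = 309/22.

P₁ = 97/11, P₂ = 309/22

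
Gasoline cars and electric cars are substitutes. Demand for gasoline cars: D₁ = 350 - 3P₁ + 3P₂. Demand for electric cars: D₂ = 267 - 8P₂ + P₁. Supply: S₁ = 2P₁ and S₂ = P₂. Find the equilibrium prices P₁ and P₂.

Market 1: 350 - 3P₁ + 3P₂ = 2P₁ → 5P₁ - 3P₂ = 350.
Market 2: 9P₂ - P₁ = 267.
Eliminating P₂: 9×(1) + 3×(2) gives 42P₁ = 3951, so P₁ = 1317/14.
Back-substitute into (2): P₂ = (267 + 1×1317/14) / 9 = 1685/42.

P₁ = 1317/14, P₂ = 1685/42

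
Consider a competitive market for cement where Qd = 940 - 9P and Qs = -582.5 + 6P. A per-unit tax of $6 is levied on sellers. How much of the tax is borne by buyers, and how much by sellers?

Buyers bear $2.4, sellers bear $3.6

Pre-tax equilibrium: P* = 101.5, Q* = 26.5.
Tax on sellers shifts supply to Qs = -582.5 + 6(P − 6) = -618.5 + 6P.
940 - 9P = -618.5 + 6P gives buyer price Pb = 103.9; sellers receive Ps = 103.9 − 6 = 97.9.
New quantity: Q = 940 − 9(103.9) = 4.9.
Buyer burden = 103.9 − 101.5 = 2.4; seller burden = 101.5 − 97.9 = 3.6.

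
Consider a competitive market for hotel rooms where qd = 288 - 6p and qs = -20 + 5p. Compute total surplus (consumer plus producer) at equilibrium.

Total surplus = 2640

Equilibrium: 288 - 6p = -20 + 5p gives p* = 28, q* = 120.
Demand choke price: p = 48; supply starts at p = 4.
CS = ½(48 − 28)(120) = 1200; PS = ½(28 − 4)(120) = 1440.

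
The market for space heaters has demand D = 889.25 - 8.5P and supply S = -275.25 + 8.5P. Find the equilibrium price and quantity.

P* = 68.5, Q* = 307

Set D = S: 889.25 - 8.5P = -275.25 + 8.5P.
1164.5 = 17P, so P* = 68.5.
Q* = 889.25 − 8.5(68.5) = 307.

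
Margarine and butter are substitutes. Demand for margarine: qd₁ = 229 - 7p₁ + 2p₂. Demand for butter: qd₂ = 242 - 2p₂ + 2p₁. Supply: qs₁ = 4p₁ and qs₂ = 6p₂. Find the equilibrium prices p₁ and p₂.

Market 1: 229 - 7p₁ + 2p₂ = 4p₁ → 11p₁ - 2p₂ = 229.
Market 2: 8p₂ - 2p₁ = 242.
Eliminating p₂: 8×(1) + 2×(2) gives 84p₁ = 2316, so p₁ = 193/7.
Back-substitute into (2): p₂ = (242 + 2×193/7) / 8 = 260/7.

p₁ = 193/7, p₂ = 260/7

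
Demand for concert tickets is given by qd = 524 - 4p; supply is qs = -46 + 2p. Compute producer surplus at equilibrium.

Producer surplus = 5184

Equilibrium: 524 - 4p = -46 + 2p gives p* = 95, q* = 144.
Supply starts at p = 23 (where qs = 0).
PS = ½(95 − 23)(144) = 5184.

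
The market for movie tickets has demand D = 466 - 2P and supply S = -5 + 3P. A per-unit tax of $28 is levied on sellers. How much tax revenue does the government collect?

Tax revenue = 6832

Pre-tax equilibrium: P* = 94.2, Q* = 277.6.
Tax on sellers shifts supply to S = -5 + 3(P − 28) = -89 + 3P.
466 - 2P = -89 + 3P gives buyer price Pb = 111; sellers receive Ps = 111 − 28 = 83.
New quantity: Q = 466 − 2(111) = 244.
Revenue = 28 × 244 = 6832.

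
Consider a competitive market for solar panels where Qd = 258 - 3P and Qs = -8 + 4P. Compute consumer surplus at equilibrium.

Consumer surplus = 3456

Equilibrium: 258 - 3P = -8 + 4P gives P* = 38, Q* = 144.
Demand choke price (Qd = 0): P = 86.
CS = ½(86 − 38)(144) = 3456.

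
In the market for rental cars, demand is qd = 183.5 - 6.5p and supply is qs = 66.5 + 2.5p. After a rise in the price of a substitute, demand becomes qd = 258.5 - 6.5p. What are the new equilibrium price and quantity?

p' = 64/3, q' = 719/6

Original equilibrium: p* = 13, q* = 99.
New equilibrium: 258.5 - 6.5p = 66.5 + 2.5p, so 192 = 9p and p' = 64/3; q' = 258.5 − 6.5(64/3) = 719/6.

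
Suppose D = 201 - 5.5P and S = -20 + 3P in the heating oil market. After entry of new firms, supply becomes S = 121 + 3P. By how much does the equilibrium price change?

Original equilibrium: P* = 26, Q* = 58.
New equilibrium: 201 - 5.5P = 121 + 3P, so 80 = 8.5P and P' = 160/17; Q' = 201 − 5.5(160/17) = 2537/17.
Change in price: 160/17 − 26 = -282/17.

ΔP = -282/17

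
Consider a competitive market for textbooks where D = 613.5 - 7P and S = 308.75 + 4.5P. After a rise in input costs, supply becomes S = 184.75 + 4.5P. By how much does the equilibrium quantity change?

Original equilibrium: P* = 26.5, Q* = 428.
New equilibrium: 613.5 - 7P = 184.75 + 4.5P, so 428.75 = 11.5P and P' = 1715/46; Q' = 613.5 − 7(1715/46) = 8108/23.
Change in quantity: 8108/23 − 428 = -1736/23.

ΔQ = -1736/23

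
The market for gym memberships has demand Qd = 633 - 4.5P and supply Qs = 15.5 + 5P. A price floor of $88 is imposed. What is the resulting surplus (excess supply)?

Surplus = 218.5

Equilibrium price would be P* = 65, so the floor at 88 binds.
At P = 88: Qd = 237, Qs = 455.5.
Surplus = 455.5 − 237 = 218.5.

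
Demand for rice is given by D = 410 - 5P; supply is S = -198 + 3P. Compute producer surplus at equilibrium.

Producer surplus = 150

Equilibrium: 410 - 5P = -198 + 3P gives P* = 76, Q* = 30.
Supply starts at P = 66 (where S = 0).
PS = ½(76 − 66)(30) = 150.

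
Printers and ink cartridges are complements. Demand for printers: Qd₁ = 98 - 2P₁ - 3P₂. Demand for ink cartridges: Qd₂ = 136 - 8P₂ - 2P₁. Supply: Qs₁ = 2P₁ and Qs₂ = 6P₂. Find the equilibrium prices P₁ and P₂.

Market 1: 98 - 2P₁ - 3P₂ = 2P₁ → 4P₁ + 3P₂ = 98.
Market 2: 14P₂ + 2P₁ = 136.
Eliminating P₂: 14×(1) − 3×(2) gives 50P₁ = 964, so P₁ = 19.28.
Back-substitute into (2): P₂ = (136 − 2×19.28) / 14 = 6.96.

P₁ = 19.28, P₂ = 6.96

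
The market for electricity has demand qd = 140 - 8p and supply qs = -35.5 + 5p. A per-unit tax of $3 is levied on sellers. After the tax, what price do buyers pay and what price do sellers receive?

Buyers pay 381/26, sellers receive 303/26

Pre-tax equilibrium: p* = 13.5, q* = 32.
Tax on sellers shifts supply to qs = -35.5 + 5(p − 3) = -50.5 + 5p.
140 - 8p = -50.5 + 5p gives buyer price pb = 381/26; sellers receive ps = 381/26 − 3 = 303/26.
New quantity: q = 140 − 8(381/26) = 296/13.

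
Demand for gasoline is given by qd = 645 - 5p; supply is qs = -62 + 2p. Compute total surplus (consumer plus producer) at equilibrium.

Equilibrium: 645 - 5p = -62 + 2p gives p* = 101, q* = 140.
Demand choke price: p = 129; supply starts at p = 31.
CS = ½(129 − 101)(140) = 1960; PS = ½(101 − 31)(140) = 4900.

Total surplus = 6860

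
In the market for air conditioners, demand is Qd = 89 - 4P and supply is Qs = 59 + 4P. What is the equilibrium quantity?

Q* = 74

Set Qd = Qs: 89 - 4P = 59 + 4P.
30 = 8P, so P* = 3.75.
Q* = 89 − 4(3.75) = 74.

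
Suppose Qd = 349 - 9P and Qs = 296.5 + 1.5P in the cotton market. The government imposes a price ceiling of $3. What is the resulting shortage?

Shortage = 21

Equilibrium price would be P* = 5, so the ceiling at 3 binds.
At P = 3: Qd = 349 − 9(3) = 322, Qs = 296.5 + 1.5(3) = 301.
Shortage = 322 − 301 = 21.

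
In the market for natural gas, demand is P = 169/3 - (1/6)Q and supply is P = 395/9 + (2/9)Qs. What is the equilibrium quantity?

Set the two price expressions equal: 169/3 - (1/6)Q = 395/9 + (2/9)Q.
112/9 = (7/18)Q, so Q* = 32.
P* = 169/3 − (1/6)(32) = 51.

Q* = 32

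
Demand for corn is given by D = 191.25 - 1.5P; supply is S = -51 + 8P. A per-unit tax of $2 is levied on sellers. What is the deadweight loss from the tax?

Deadweight loss = 48/19

Pre-tax equilibrium: P* = 25.5, Q* = 153.
Tax on sellers shifts supply to S = -51 + 8(P − 2) = -67 + 8P.
191.25 - 1.5P = -67 + 8P gives buyer price Pb = 1033/38; sellers receive Ps = 1033/38 − 2 = 957/38.
New quantity: Q = 191.25 − 1.5(1033/38) = 2859/19.
DWL = ½ × 2 × (153 − 2859/19) = 48/19.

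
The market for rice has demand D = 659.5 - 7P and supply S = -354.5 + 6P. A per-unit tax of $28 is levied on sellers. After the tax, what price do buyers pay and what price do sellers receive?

Buyers pay 1182/13, sellers receive 818/13

Pre-tax equilibrium: P* = 78, Q* = 113.5.
Tax on sellers shifts supply to S = -354.5 + 6(P − 28) = -522.5 + 6P.
659.5 - 7P = -522.5 + 6P gives buyer price Pb = 1182/13; sellers receive Ps = 1182/13 − 28 = 818/13.
New quantity: Q = 659.5 − 7(1182/13) = 599/26.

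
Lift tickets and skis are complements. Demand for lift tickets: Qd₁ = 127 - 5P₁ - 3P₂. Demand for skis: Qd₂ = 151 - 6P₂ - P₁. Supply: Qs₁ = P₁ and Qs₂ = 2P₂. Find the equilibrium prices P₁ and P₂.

P₁ = 563/45, P₂ = 779/45

Market 1: 127 - 5P₁ - 3P₂ = P₁ → 6P₁ + 3P₂ = 127.
Market 2: 8P₂ + P₁ = 151.
Eliminating P₂: 8×(1) − 3×(2) gives 45P₁ = 563, so P₁ = 563/45.
Back-substitute into (2): P₂ = (151 − 1×563/45) / 8 = 779/45.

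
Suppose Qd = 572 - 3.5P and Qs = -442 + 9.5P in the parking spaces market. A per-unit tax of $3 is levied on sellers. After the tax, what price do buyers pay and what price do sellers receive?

Buyers pay 2085/26, sellers receive 2007/26

Pre-tax equilibrium: P* = 78, Q* = 299.
Tax on sellers shifts supply to Qs = -442 + 9.5(P − 3) = -470.5 + 9.5P.
572 - 3.5P = -470.5 + 9.5P gives buyer price Pb = 2085/26; sellers receive Ps = 2085/26 − 3 = 2007/26.
New quantity: Q = 572 − 3.5(2085/26) = 15149/52.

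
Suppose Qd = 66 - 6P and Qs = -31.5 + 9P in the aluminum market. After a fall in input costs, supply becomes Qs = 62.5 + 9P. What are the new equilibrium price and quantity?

Original equilibrium: P* = 6.5, Q* = 27.
New equilibrium: 66 - 6P = 62.5 + 9P, so 3.5 = 15P and P' = 7/30; Q' = 66 − 6(7/30) = 64.6.

P' = 7/30, Q' = 64.6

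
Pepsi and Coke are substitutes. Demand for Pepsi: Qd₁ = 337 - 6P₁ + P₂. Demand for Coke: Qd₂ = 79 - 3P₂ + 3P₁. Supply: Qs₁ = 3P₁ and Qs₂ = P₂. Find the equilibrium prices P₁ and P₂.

Market 1: 337 - 6P₁ + P₂ = 3P₁ → 9P₁ - P₂ = 337.
Market 2: 4P₂ - 3P₁ = 79.
Eliminating P₂: 4×(1) + 1×(2) gives 33P₁ = 1427, so P₁ = 1427/33.
Back-substitute into (2): P₂ = (79 + 3×1427/33) / 4 = 574/11.

P₁ = 1427/33, P₂ = 574/11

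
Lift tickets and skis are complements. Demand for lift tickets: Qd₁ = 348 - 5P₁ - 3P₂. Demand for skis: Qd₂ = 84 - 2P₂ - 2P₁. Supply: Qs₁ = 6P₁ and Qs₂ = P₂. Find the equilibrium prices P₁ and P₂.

P₁ = 88/3, P₂ = 76/9

Market 1: 348 - 5P₁ - 3P₂ = 6P₁ → 11P₁ + 3P₂ = 348.
Market 2: 3P₂ + 2P₁ = 84.
Eliminating P₂: 3×(1) − 3×(2) gives 27P₁ = 792, so P₁ = 88/3.
Back-substitute into (2): P₂ = (84 − 2×88/3) / 3 = 76/9.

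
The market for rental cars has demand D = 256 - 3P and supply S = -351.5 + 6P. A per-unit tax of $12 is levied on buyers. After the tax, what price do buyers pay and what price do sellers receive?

Pre-tax equilibrium: P* = 67.5, Q* = 53.5.
Tax on buyers shifts demand to D = 256 − 3(P + 12) = 220 - 3P.
220 - 3P = -351.5 + 6P gives seller price Ps = 63.5; buyers pay Pb = 63.5 + 12 = 75.5.
New quantity: Q = 256 − 3(75.5) = 29.5.

Buyers pay $75.5, sellers receive $63.5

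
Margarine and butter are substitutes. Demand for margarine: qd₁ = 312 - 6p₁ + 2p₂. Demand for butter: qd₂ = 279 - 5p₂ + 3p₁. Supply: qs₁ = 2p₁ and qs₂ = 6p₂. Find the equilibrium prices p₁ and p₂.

p₁ = 1995/41, p₂ = 1584/41

Market 1: 312 - 6p₁ + 2p₂ = 2p₁ → 8p₁ - 2p₂ = 312.
Market 2: 11p₂ - 3p₁ = 279.
Eliminating p₂: 11×(1) + 2×(2) gives 82p₁ = 3990, so p₁ = 1995/41.
Back-substitute into (2): p₂ = (279 + 3×1995/41) / 11 = 1584/41.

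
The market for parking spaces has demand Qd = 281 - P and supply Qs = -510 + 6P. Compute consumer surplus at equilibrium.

Equilibrium: 281 - P = -510 + 6P gives P* = 113, Q* = 168.
Demand choke price (Qd = 0): P = 281.
CS = ½(281 − 113)(168) = 14112.

Consumer surplus = 14112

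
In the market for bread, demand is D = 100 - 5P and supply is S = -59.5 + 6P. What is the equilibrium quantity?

Q* = 27.5

Set D = S: 100 - 5P = -59.5 + 6P.
159.5 = 11P, so P* = 14.5.
Q* = 100 − 5(14.5) = 27.5.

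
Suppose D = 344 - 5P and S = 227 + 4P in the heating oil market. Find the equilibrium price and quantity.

P* = 13, Q* = 279

Set D = S: 344 - 5P = 227 + 4P.
117 = 9P, so P* = 13.
Q* = 344 − 5(13) = 279.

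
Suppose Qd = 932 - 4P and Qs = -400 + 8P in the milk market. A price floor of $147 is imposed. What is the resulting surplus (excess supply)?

Equilibrium price would be P* = 111, so the floor at 147 binds.
At P = 147: Qd = 344, Qs = 776.
Surplus = 776 − 344 = 432.

Surplus = 432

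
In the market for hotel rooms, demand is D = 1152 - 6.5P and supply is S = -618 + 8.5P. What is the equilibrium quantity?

Set D = S: 1152 - 6.5P = -618 + 8.5P.
1770 = 15P, so P* = 118.
Q* = 1152 − 6.5(118) = 385.

Q* = 385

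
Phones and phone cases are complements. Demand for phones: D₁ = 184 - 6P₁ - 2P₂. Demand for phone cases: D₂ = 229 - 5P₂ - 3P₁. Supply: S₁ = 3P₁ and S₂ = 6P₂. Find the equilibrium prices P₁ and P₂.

Market 1: 184 - 6P₁ - 2P₂ = 3P₁ → 9P₁ + 2P₂ = 184.
Market 2: 11P₂ + 3P₁ = 229.
Eliminating P₂: 11×(1) − 2×(2) gives 93P₁ = 1566, so P₁ = 522/31.
Back-substitute into (2): P₂ = (229 − 3×522/31) / 11 = 503/31.

P₁ = 522/31, P₂ = 503/31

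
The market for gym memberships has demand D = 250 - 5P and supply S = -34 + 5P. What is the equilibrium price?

Set D = S: 250 - 5P = -34 + 5P.
284 = 10P, so P* = 28.4.
Q* = 250 − 5(28.4) = 108.

P* = 28.4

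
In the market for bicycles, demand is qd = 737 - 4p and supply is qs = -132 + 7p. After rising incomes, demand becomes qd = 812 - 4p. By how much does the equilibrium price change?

Original equilibrium: p* = 79, q* = 421.
New equilibrium: 812 - 4p = -132 + 7p, so 944 = 11p and p' = 944/11; q' = 812 − 4(944/11) = 5156/11.
Change in price: 944/11 − 79 = 75/11.

Δp = 75/11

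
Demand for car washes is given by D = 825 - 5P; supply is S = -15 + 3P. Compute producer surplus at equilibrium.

Producer surplus = 15000

Equilibrium: 825 - 5P = -15 + 3P gives P* = 105, Q* = 300.
Supply starts at P = 5 (where S = 0).
PS = ½(105 − 5)(300) = 15000.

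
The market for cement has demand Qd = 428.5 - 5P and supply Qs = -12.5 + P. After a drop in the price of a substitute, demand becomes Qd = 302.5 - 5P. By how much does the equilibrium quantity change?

Original equilibrium: P* = 73.5, Q* = 61.
New equilibrium: 302.5 - 5P = -12.5 + P, so 315 = 6P and P' = 52.5; Q' = 302.5 − 5(52.5) = 40.
Change in quantity: 40 − 61 = -21.

ΔQ = -21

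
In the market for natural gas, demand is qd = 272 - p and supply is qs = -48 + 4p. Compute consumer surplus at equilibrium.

Equilibrium: 272 - p = -48 + 4p gives p* = 64, q* = 208.
Demand choke price (qd = 0): p = 272.
CS = ½(272 − 64)(208) = 21632.

Consumer surplus = 21632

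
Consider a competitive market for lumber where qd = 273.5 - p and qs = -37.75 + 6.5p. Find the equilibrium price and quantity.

Set qd = qs: 273.5 - p = -37.75 + 6.5p.
311.25 = 7.5p, so p* = 41.5.
q* = 273.5 − 1(41.5) = 232.

p* = 41.5, q* = 232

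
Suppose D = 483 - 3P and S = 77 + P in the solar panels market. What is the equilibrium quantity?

Set D = S: 483 - 3P = 77 + P.
406 = 4P, so P* = 101.5.
Q* = 483 − 3(101.5) = 178.5.

Q* = 178.5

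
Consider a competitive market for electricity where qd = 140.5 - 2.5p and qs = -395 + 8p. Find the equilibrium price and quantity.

Set qd = qs: 140.5 - 2.5p = -395 + 8p.
535.5 = 10.5p, so p* = 51.
q* = 140.5 − 2.5(51) = 13.

p* = 51, q* = 13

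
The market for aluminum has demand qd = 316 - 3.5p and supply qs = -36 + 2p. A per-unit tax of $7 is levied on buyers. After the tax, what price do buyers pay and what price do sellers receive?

Buyers pay 732/11, sellers receive 655/11

Pre-tax equilibrium: p* = 64, q* = 92.
Tax on buyers shifts demand to qd = 316 − 3.5(p + 7) = 291.5 - 3.5p.
291.5 - 3.5p = -36 + 2p gives seller price ps = 655/11; buyers pay pb = 655/11 + 7 = 732/11.
New quantity: q = 316 − 3.5(732/11) = 914/11.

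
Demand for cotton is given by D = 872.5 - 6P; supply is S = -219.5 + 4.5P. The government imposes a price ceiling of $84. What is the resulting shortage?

Equilibrium price would be P* = 104, so the ceiling at 84 binds.
At P = 84: D = 872.5 − 6(84) = 368.5, S = -219.5 + 4.5(84) = 158.5.
Shortage = 368.5 − 158.5 = 210.

Shortage = 210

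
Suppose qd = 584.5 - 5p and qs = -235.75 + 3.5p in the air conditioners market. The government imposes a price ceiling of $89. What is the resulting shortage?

Shortage = 63.75

Equilibrium price would be p* = 96.5, so the ceiling at 89 binds.
At p = 89: qd = 584.5 − 5(89) = 139.5, qs = -235.75 + 3.5(89) = 75.75.
Shortage = 139.5 − 75.75 = 63.75.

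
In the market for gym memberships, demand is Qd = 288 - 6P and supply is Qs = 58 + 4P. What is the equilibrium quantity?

Q* = 150

Set Qd = Qs: 288 - 6P = 58 + 4P.
230 = 10P, so P* = 23.
Q* = 288 − 6(23) = 150.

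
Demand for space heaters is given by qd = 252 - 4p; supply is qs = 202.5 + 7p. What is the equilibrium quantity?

Set qd = qs: 252 - 4p = 202.5 + 7p.
49.5 = 11p, so p* = 4.5.
q* = 252 − 4(4.5) = 234.

q* = 234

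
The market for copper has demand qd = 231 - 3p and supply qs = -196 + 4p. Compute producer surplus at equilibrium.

Producer surplus = 288

Equilibrium: 231 - 3p = -196 + 4p gives p* = 61, q* = 48.
Supply starts at p = 49 (where qs = 0).
PS = ½(61 − 49)(48) = 288.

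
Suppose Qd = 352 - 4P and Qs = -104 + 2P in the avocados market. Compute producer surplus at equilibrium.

Equilibrium: 352 - 4P = -104 + 2P gives P* = 76, Q* = 48.
Supply starts at P = 52 (where Qs = 0).
PS = ½(76 − 52)(48) = 576.

Producer surplus = 576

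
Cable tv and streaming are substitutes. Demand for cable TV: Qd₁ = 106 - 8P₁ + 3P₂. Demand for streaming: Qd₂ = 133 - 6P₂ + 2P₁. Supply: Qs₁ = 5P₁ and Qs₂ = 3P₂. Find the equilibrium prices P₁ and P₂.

P₁ = 451/37, P₂ = 647/37

Market 1: 106 - 8P₁ + 3P₂ = 5P₁ → 13P₁ - 3P₂ = 106.
Market 2: 9P₂ - 2P₁ = 133.
Eliminating P₂: 9×(1) + 3×(2) gives 111P₁ = 1353, so P₁ = 451/37.
Back-substitute into (2): P₂ = (133 + 2×451/37) / 9 = 647/37.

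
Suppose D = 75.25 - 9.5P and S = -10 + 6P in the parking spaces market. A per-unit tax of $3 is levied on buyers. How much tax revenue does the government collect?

Tax revenue = 1113/31

Pre-tax equilibrium: P* = 5.5, Q* = 23.
Tax on buyers shifts demand to D = 75.25 − 9.5(P + 3) = 46.75 - 9.5P.
46.75 - 9.5P = -10 + 6P gives seller price Ps = 227/62; buyers pay Pb = 227/62 + 3 = 413/62.
New quantity: Q = 75.25 − 9.5(413/62) = 371/31.
Revenue = 3 × 371/31 = 1113/31.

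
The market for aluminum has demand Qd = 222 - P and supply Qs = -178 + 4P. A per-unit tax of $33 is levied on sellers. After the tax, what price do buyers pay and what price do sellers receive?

Pre-tax equilibrium: P* = 80, Q* = 142.
Tax on sellers shifts supply to Qs = -178 + 4(P − 33) = -310 + 4P.
222 - P = -310 + 4P gives buyer price Pb = 106.4; sellers receive Ps = 106.4 − 33 = 73.4.
New quantity: Q = 222 − 1(106.4) = 115.6.

Buyers pay $106.4, sellers receive $73.4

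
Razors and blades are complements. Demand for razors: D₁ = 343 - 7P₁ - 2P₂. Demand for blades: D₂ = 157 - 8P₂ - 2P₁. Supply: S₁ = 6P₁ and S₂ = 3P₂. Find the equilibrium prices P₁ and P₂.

Market 1: 343 - 7P₁ - 2P₂ = 6P₁ → 13P₁ + 2P₂ = 343.
Market 2: 11P₂ + 2P₁ = 157.
Eliminating P₂: 11×(1) − 2×(2) gives 139P₁ = 3459, so P₁ = 3459/139.
Back-substitute into (2): P₂ = (157 − 2×3459/139) / 11 = 1355/139.

P₁ = 3459/139, P₂ = 1355/139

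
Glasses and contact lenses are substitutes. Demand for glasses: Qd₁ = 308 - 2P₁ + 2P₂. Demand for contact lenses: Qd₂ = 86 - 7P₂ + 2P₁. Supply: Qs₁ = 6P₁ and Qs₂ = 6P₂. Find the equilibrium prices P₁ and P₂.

Market 1: 308 - 2P₁ + 2P₂ = 6P₁ → 8P₁ - 2P₂ = 308.
Market 2: 13P₂ - 2P₁ = 86.
Eliminating P₂: 13×(1) + 2×(2) gives 100P₁ = 4176, so P₁ = 41.76.
Back-substitute into (2): P₂ = (86 + 2×41.76) / 13 = 13.04.

P₁ = 41.76, P₂ = 13.04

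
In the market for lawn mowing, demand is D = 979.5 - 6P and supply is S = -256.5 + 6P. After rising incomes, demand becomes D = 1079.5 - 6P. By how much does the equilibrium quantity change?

ΔQ = 50

Original equilibrium: P* = 103, Q* = 361.5.
New equilibrium: 1079.5 - 6P = -256.5 + 6P, so 1336 = 12P and P' = 334/3; Q' = 1079.5 − 6(334/3) = 411.5.
Change in quantity: 411.5 − 361.5 = 50.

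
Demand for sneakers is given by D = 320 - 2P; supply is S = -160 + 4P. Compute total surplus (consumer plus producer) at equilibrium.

Equilibrium: 320 - 2P = -160 + 4P gives P* = 80, Q* = 160.
Demand choke price: P = 160; supply starts at P = 40.
CS = ½(160 − 80)(160) = 6400; PS = ½(80 − 40)(160) = 3200.

Total surplus = 9600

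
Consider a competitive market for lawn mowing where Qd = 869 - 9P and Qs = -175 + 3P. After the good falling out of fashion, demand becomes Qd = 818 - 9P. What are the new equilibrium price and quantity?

Original equilibrium: P* = 87, Q* = 86.
New equilibrium: 818 - 9P = -175 + 3P, so 993 = 12P and P' = 82.75; Q' = 818 − 9(82.75) = 73.25.

P' = 82.75, Q' = 73.25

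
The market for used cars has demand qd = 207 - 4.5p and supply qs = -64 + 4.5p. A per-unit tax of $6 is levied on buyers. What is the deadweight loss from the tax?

Deadweight loss = 40.5

Pre-tax equilibrium: p* = 271/9, q* = 71.5.
Tax on buyers shifts demand to qd = 207 − 4.5(p + 6) = 180 - 4.5p.
180 - 4.5p = -64 + 4.5p gives seller price ps = 244/9; buyers pay pb = 244/9 + 6 = 298/9.
New quantity: q = 207 − 4.5(298/9) = 58.
DWL = ½ × 6 × (71.5 − 58) = 40.5.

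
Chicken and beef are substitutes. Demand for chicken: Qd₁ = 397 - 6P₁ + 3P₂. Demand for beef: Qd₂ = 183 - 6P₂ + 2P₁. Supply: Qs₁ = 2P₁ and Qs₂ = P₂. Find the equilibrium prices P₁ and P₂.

Market 1: 397 - 6P₁ + 3P₂ = 2P₁ → 8P₁ - 3P₂ = 397.
Market 2: 7P₂ - 2P₁ = 183.
Eliminating P₂: 7×(1) + 3×(2) gives 50P₁ = 3328, so P₁ = 66.56.
Back-substitute into (2): P₂ = (183 + 2×66.56) / 7 = 45.16.

P₁ = 66.56, P₂ = 45.16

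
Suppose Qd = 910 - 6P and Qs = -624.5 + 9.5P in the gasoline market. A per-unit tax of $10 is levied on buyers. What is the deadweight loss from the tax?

Pre-tax equilibrium: P* = 99, Q* = 316.
Tax on buyers shifts demand to Qd = 910 − 6(P + 10) = 850 - 6P.
850 - 6P = -624.5 + 9.5P gives seller price Ps = 2949/31; buyers pay Pb = 2949/31 + 10 = 3259/31.
New quantity: Q = 910 − 6(3259/31) = 8656/31.
DWL = ½ × 10 × (316 − 8656/31) = 5700/31.

Deadweight loss = 5700/31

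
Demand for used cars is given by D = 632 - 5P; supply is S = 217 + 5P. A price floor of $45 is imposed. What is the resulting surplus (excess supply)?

Equilibrium price would be P* = 41.5, so the floor at 45 binds.
At P = 45: D = 407, S = 442.
Surplus = 442 − 407 = 35.

Surplus = 35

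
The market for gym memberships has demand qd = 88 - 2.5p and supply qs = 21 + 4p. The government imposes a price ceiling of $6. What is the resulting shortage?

Shortage = 28

Equilibrium price would be p* = 134/13, so the ceiling at 6 binds.
At p = 6: qd = 88 − 2.5(6) = 73, qs = 21 + 4(6) = 45.
Shortage = 73 − 45 = 28.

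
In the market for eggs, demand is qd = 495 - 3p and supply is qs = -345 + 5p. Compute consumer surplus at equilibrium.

Consumer surplus = 5400

Equilibrium: 495 - 3p = -345 + 5p gives p* = 105, q* = 180.
Demand choke price (qd = 0): p = 165.
CS = ½(165 − 105)(180) = 5400.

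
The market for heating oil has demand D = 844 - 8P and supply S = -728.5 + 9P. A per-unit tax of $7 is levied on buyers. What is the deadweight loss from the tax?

Deadweight loss = 1764/17

Pre-tax equilibrium: P* = 92.5, Q* = 104.
Tax on buyers shifts demand to D = 844 − 8(P + 7) = 788 - 8P.
788 - 8P = -728.5 + 9P gives seller price Ps = 3033/34; buyers pay Pb = 3033/34 + 7 = 3271/34.
New quantity: Q = 844 − 8(3271/34) = 1264/17.
DWL = ½ × 7 × (104 − 1264/17) = 1764/17.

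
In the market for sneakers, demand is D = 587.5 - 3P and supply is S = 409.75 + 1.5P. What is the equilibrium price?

P* = 39.5

Set D = S: 587.5 - 3P = 409.75 + 1.5P.
177.75 = 4.5P, so P* = 39.5.
Q* = 587.5 − 3(39.5) = 469.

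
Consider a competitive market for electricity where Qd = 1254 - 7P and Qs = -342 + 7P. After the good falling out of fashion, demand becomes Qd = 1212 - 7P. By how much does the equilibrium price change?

Original equilibrium: P* = 114, Q* = 456.
New equilibrium: 1212 - 7P = -342 + 7P, so 1554 = 14P and P' = 111; Q' = 1212 − 7(111) = 435.
Change in price: 111 − 114 = -3.

ΔP = -3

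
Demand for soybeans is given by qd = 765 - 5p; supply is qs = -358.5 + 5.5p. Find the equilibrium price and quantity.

p* = 107, q* = 230

Set qd = qs: 765 - 5p = -358.5 + 5.5p.
1123.5 = 10.5p, so p* = 107.
q* = 765 − 5(107) = 230.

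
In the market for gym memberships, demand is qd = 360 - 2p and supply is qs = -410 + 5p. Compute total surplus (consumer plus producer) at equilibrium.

Total surplus = 6860

Equilibrium: 360 - 2p = -410 + 5p gives p* = 110, q* = 140.
Demand choke price: p = 180; supply starts at p = 82.
CS = ½(180 − 110)(140) = 4900; PS = ½(110 − 82)(140) = 1960.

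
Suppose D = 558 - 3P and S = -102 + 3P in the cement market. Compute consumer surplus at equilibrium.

Consumer surplus = 8664

Equilibrium: 558 - 3P = -102 + 3P gives P* = 110, Q* = 228.
Demand choke price (D = 0): P = 186.
CS = ½(186 − 110)(228) = 8664.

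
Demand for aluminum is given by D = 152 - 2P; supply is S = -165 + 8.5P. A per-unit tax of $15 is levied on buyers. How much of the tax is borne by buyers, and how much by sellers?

Buyers bear 85/7, sellers bear 20/7

Pre-tax equilibrium: P* = 634/21, Q* = 1924/21.
Tax on buyers shifts demand to D = 152 − 2(P + 15) = 122 - 2P.
122 - 2P = -165 + 8.5P gives seller price Ps = 82/3; buyers pay Pb = 82/3 + 15 = 127/3.
New quantity: Q = 152 − 2(127/3) = 202/3.
Buyer burden = 127/3 − 634/21 = 85/7; seller burden = 634/21 − 82/3 = 20/7.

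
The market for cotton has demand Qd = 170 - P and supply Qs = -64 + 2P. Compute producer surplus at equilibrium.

Equilibrium: 170 - P = -64 + 2P gives P* = 78, Q* = 92.
Supply starts at P = 32 (where Qs = 0).
PS = ½(78 − 32)(92) = 2116.

Producer surplus = 2116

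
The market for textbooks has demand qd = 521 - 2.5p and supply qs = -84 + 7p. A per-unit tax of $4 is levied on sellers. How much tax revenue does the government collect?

Pre-tax equilibrium: p* = 1210/19, q* = 6874/19.
Tax on sellers shifts supply to qs = -84 + 7(p − 4) = -112 + 7p.
521 - 2.5p = -112 + 7p gives buyer price pb = 1266/19; sellers receive ps = 1266/19 − 4 = 1190/19.
New quantity: q = 521 − 2.5(1266/19) = 6734/19.
Revenue = 4 × 6734/19 = 26936/19.

Tax revenue = 26936/19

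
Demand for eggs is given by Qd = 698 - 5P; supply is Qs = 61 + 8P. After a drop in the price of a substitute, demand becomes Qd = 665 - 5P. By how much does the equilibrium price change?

Original equilibrium: P* = 49, Q* = 453.
New equilibrium: 665 - 5P = 61 + 8P, so 604 = 13P and P' = 604/13; Q' = 665 − 5(604/13) = 5625/13.
Change in price: 604/13 − 49 = -33/13.

ΔP = -33/13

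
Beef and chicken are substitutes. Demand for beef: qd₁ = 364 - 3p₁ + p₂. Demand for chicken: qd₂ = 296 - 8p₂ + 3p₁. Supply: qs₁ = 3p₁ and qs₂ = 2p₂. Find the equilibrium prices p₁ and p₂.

Market 1: 364 - 3p₁ + p₂ = 3p₁ → 6p₁ - p₂ = 364.
Market 2: 10p₂ - 3p₁ = 296.
Eliminating p₂: 10×(1) + 1×(2) gives 57p₁ = 3936, so p₁ = 1312/19.
Back-substitute into (2): p₂ = (296 + 3×1312/19) / 10 = 956/19.

p₁ = 1312/19, p₂ = 956/19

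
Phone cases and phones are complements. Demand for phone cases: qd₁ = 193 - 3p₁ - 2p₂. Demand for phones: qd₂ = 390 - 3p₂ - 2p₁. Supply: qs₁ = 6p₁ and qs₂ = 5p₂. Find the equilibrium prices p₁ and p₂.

p₁ = 191/17, p₂ = 781/17

Market 1: 193 - 3p₁ - 2p₂ = 6p₁ → 9p₁ + 2p₂ = 193.
Market 2: 8p₂ + 2p₁ = 390.
Eliminating p₂: 8×(1) − 2×(2) gives 68p₁ = 764, so p₁ = 191/17.
Back-substitute into (2): p₂ = (390 − 2×191/17) / 8 = 781/17.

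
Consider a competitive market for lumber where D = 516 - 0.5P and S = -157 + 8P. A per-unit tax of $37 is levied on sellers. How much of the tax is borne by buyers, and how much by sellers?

Buyers bear 592/17, sellers bear 37/17

Pre-tax equilibrium: P* = 1346/17, Q* = 8099/17.
Tax on sellers shifts supply to S = -157 + 8(P − 37) = -453 + 8P.
516 - 0.5P = -453 + 8P gives buyer price Pb = 114; sellers receive Ps = 114 − 37 = 77.
New quantity: Q = 516 − 0.5(114) = 459.
Buyer burden = 114 − 1346/17 = 592/17; seller burden = 1346/17 − 77 = 37/17.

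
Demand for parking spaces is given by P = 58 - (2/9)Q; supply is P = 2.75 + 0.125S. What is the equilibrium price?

P* = 22.64

Set the two price expressions equal: 58 - (2/9)Q = 2.75 + 0.125Q.
55.25 = (25/72)Q, so Q* = 159.12.
P* = 58 − (2/9)(159.12) = 22.64.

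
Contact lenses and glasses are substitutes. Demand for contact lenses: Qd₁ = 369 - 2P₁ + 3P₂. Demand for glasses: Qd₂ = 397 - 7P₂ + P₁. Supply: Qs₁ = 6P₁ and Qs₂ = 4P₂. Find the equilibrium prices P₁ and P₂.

Market 1: 369 - 2P₁ + 3P₂ = 6P₁ → 8P₁ - 3P₂ = 369.
Market 2: 11P₂ - P₁ = 397.
Eliminating P₂: 11×(1) + 3×(2) gives 85P₁ = 5250, so P₁ = 1050/17.
Back-substitute into (2): P₂ = (397 + 1×1050/17) / 11 = 709/17.

P₁ = 1050/17, P₂ = 709/17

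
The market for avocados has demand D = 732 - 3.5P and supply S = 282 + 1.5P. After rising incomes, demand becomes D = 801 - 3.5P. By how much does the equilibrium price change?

ΔP = 13.8

Original equilibrium: P* = 90, Q* = 417.
New equilibrium: 801 - 3.5P = 282 + 1.5P, so 519 = 5P and P' = 103.8; Q' = 801 − 3.5(103.8) = 437.7.
Change in price: 103.8 − 90 = 13.8.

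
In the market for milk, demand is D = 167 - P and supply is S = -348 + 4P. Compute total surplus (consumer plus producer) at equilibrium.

Equilibrium: 167 - P = -348 + 4P gives P* = 103, Q* = 64.
Demand choke price: P = 167; supply starts at P = 87.
CS = ½(167 − 103)(64) = 2048; PS = ½(103 − 87)(64) = 512.

Total surplus = 2560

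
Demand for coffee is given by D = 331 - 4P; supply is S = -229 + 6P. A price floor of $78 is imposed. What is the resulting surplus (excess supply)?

Surplus = 220

Equilibrium price would be P* = 56, so the floor at 78 binds.
At P = 78: D = 19, S = 239.
Surplus = 239 − 19 = 220.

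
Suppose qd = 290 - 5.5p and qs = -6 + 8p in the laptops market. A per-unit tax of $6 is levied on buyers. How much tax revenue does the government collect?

Pre-tax equilibrium: p* = 592/27, q* = 4574/27.
Tax on buyers shifts demand to qd = 290 − 5.5(p + 6) = 257 - 5.5p.
257 - 5.5p = -6 + 8p gives seller price ps = 526/27; buyers pay pb = 526/27 + 6 = 688/27.
New quantity: q = 290 − 5.5(688/27) = 4046/27.
Revenue = 6 × 4046/27 = 8092/9.

Tax revenue = 8092/9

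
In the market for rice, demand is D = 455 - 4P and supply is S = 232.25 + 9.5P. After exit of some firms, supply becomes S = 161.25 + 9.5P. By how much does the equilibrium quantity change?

Original equilibrium: P* = 16.5, Q* = 389.
New equilibrium: 455 - 4P = 161.25 + 9.5P, so 293.75 = 13.5P and P' = 1175/54; Q' = 455 − 4(1175/54) = 9935/27.
Change in quantity: 9935/27 − 389 = -568/27.

ΔQ = -568/27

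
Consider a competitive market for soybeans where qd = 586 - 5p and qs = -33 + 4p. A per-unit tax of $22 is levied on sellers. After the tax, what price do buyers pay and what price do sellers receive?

Buyers pay 707/9, sellers receive 509/9

Pre-tax equilibrium: p* = 619/9, q* = 2179/9.
Tax on sellers shifts supply to qs = -33 + 4(p − 22) = -121 + 4p.
586 - 5p = -121 + 4p gives buyer price pb = 707/9; sellers receive ps = 707/9 − 22 = 509/9.
New quantity: q = 586 − 5(707/9) = 1739/9.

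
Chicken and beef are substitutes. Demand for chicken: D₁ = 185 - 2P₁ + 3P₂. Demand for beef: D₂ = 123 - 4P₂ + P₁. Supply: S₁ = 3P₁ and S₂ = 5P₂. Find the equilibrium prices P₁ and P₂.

P₁ = 339/7, P₂ = 400/21

Market 1: 185 - 2P₁ + 3P₂ = 3P₁ → 5P₁ - 3P₂ = 185.
Market 2: 9P₂ - P₁ = 123.
Eliminating P₂: 9×(1) + 3×(2) gives 42P₁ = 2034, so P₁ = 339/7.
Back-substitute into (2): P₂ = (123 + 1×339/7) / 9 = 400/21.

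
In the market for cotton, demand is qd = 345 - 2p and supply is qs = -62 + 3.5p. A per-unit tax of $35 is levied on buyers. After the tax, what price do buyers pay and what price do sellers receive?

Pre-tax equilibrium: p* = 74, q* = 197.
Tax on buyers shifts demand to qd = 345 − 2(p + 35) = 275 - 2p.
275 - 2p = -62 + 3.5p gives seller price ps = 674/11; buyers pay pb = 674/11 + 35 = 1059/11.
New quantity: q = 345 − 2(1059/11) = 1677/11.

Buyers pay 1059/11, sellers receive 674/11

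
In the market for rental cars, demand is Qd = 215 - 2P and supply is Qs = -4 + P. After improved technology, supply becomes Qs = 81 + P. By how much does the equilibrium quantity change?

ΔQ = 170/3

Original equilibrium: P* = 73, Q* = 69.
New equilibrium: 215 - 2P = 81 + P, so 134 = 3P and P' = 134/3; Q' = 215 − 2(134/3) = 377/3.
Change in quantity: 377/3 − 69 = 170/3.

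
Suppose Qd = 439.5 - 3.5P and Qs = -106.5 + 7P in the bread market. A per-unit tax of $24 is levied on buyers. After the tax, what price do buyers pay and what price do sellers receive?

Pre-tax equilibrium: P* = 52, Q* = 257.5.
Tax on buyers shifts demand to Qd = 439.5 − 3.5(P + 24) = 355.5 - 3.5P.
355.5 - 3.5P = -106.5 + 7P gives seller price Ps = 44; buyers pay Pb = 44 + 24 = 68.
New quantity: Q = 439.5 − 3.5(68) = 201.5.

Buyers pay $68, sellers receive $44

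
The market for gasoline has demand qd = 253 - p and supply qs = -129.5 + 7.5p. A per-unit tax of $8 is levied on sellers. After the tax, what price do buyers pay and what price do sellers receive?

Pre-tax equilibrium: p* = 45, q* = 208.
Tax on sellers shifts supply to qs = -129.5 + 7.5(p − 8) = -189.5 + 7.5p.
253 - p = -189.5 + 7.5p gives buyer price pb = 885/17; sellers receive ps = 885/17 − 8 = 749/17.
New quantity: q = 253 − 1(885/17) = 3416/17.

Buyers pay 885/17, sellers receive 749/17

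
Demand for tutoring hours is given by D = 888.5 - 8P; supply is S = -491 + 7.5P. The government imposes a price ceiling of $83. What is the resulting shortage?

Shortage = 93

Equilibrium price would be P* = 89, so the ceiling at 83 binds.
At P = 83: D = 888.5 − 8(83) = 224.5, S = -491 + 7.5(83) = 131.5.
Shortage = 224.5 − 131.5 = 93.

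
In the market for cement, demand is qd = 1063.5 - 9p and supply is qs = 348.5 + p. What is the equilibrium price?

p* = 71.5

Set qd = qs: 1063.5 - 9p = 348.5 + p.
715 = 10p, so p* = 71.5.
q* = 1063.5 − 9(71.5) = 420.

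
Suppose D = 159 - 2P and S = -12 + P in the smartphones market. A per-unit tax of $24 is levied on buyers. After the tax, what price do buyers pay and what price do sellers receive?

Pre-tax equilibrium: P* = 57, Q* = 45.
Tax on buyers shifts demand to D = 159 − 2(P + 24) = 111 - 2P.
111 - 2P = -12 + P gives seller price Ps = 41; buyers pay Pb = 41 + 24 = 65.
New quantity: Q = 159 − 2(65) = 29.

Buyers pay $65, sellers receive $41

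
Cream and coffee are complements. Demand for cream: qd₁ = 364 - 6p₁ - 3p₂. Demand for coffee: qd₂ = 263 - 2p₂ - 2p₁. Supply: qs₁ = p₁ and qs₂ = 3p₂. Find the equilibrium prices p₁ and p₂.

p₁ = 1031/29, p₂ = 1113/29

Market 1: 364 - 6p₁ - 3p₂ = p₁ → 7p₁ + 3p₂ = 364.
Market 2: 5p₂ + 2p₁ = 263.
Eliminating p₂: 5×(1) − 3×(2) gives 29p₁ = 1031, so p₁ = 1031/29.
Back-substitute into (2): p₂ = (263 − 2×1031/29) / 5 = 1113/29.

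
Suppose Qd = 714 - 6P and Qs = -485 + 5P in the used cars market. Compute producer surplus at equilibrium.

Producer surplus = 360

Equilibrium: 714 - 6P = -485 + 5P gives P* = 109, Q* = 60.
Supply starts at P = 97 (where Qs = 0).
PS = ½(109 − 97)(60) = 360.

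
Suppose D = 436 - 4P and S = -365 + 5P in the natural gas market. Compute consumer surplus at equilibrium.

Consumer surplus = 800

Equilibrium: 436 - 4P = -365 + 5P gives P* = 89, Q* = 80.
Demand choke price (D = 0): P = 109.
CS = ½(109 − 89)(80) = 800.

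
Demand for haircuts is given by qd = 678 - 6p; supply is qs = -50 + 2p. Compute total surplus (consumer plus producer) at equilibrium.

Equilibrium: 678 - 6p = -50 + 2p gives p* = 91, q* = 132.
Demand choke price: p = 113; supply starts at p = 25.
CS = ½(113 − 91)(132) = 1452; PS = ½(91 − 25)(132) = 4356.

Total surplus = 5808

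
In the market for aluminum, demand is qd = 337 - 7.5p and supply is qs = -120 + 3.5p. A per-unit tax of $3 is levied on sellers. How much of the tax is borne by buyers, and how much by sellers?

Pre-tax equilibrium: p* = 457/11, q* = 559/22.
Tax on sellers shifts supply to qs = -120 + 3.5(p − 3) = -130.5 + 3.5p.
337 - 7.5p = -130.5 + 3.5p gives buyer price pb = 42.5; sellers receive ps = 42.5 − 3 = 39.5.
New quantity: q = 337 − 7.5(42.5) = 18.25.
Buyer burden = 42.5 − 457/11 = 21/22; seller burden = 457/11 − 39.5 = 45/22.

Buyers bear 21/22, sellers bear 45/22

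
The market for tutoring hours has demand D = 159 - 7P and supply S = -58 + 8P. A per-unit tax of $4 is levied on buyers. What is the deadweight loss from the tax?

Pre-tax equilibrium: P* = 217/15, Q* = 866/15.
Tax on buyers shifts demand to D = 159 − 7(P + 4) = 131 - 7P.
131 - 7P = -58 + 8P gives seller price Ps = 12.6; buyers pay Pb = 12.6 + 4 = 16.6.
New quantity: Q = 159 − 7(16.6) = 42.8.
DWL = ½ × 4 × (866/15 − 42.8) = 448/15.

Deadweight loss = 448/15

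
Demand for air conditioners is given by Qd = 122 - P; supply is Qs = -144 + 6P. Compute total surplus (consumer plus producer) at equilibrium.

Equilibrium: 122 - P = -144 + 6P gives P* = 38, Q* = 84.
Demand choke price: P = 122; supply starts at P = 24.
CS = ½(122 − 38)(84) = 3528; PS = ½(38 − 24)(84) = 588.

Total surplus = 4116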